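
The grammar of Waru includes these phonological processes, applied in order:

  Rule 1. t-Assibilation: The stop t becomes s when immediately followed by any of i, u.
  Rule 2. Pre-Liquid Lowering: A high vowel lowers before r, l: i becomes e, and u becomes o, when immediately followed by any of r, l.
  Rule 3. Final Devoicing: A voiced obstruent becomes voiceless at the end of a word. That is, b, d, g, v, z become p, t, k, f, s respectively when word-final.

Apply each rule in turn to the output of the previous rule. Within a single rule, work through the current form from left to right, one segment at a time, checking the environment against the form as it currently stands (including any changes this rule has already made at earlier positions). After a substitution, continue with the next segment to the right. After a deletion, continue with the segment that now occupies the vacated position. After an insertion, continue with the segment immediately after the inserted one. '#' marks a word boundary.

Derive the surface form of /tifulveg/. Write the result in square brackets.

[sifolvek]

Rule 1 t-Assibilation: [tifulveg] → [sifulveg]
Rule 2 Pre-Liquid Lowering: [sifulveg] → [sifolveg]
Rule 3 Final Devoicing: [sifolveg] → [sifolvek]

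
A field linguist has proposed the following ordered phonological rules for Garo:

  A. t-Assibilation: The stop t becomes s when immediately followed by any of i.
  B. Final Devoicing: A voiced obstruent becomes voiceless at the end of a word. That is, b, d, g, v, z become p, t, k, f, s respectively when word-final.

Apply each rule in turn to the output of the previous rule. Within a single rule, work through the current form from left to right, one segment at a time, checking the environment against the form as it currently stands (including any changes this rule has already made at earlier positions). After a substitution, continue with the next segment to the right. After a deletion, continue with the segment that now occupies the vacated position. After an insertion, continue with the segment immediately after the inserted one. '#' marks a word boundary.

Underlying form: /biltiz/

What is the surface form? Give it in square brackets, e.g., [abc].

A t-Assibilation: [biltiz] → [bilsiz]
B Final Devoicing: [bilsiz] → [bilsis]

[bilsis]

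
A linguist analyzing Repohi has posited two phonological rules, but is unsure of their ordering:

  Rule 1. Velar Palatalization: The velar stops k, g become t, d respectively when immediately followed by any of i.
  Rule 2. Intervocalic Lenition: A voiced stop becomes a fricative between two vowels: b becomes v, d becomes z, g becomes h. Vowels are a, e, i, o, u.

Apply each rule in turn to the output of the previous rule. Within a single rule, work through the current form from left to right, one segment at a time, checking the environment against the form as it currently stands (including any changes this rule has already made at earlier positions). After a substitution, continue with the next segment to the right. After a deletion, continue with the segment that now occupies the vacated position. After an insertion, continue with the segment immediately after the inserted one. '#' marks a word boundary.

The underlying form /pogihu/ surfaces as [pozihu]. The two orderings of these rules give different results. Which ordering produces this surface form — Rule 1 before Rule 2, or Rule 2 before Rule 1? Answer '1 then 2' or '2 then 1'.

1 then 2

Order 1 then 2:
  1 Velar Palatalization: [pogihu] → [podihu]
  2 Intervocalic Lenition: [podihu] → [pozihu]
  result: [pozihu]
Order 2 then 1:
  2 Intervocalic Lenition: [pogihu] → [pohihu]
  1 Velar Palatalization: no change — [pohihu]
  result: [pohihu]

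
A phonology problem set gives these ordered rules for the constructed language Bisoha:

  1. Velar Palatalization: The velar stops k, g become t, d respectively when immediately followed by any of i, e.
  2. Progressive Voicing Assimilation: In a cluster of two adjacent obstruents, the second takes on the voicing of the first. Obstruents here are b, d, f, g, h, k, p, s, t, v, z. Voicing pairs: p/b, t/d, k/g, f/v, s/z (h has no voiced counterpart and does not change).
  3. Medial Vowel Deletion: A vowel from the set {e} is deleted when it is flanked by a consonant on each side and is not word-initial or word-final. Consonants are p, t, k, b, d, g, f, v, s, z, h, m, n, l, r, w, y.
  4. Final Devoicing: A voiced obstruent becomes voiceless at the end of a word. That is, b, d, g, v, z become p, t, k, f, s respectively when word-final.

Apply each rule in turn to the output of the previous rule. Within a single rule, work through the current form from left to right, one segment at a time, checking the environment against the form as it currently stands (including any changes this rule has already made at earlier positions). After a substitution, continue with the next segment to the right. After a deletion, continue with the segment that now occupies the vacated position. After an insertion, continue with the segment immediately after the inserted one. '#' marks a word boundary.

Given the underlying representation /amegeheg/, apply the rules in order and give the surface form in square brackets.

1 Velar Palatalization: [amegeheg] → [amedeheg]
2 Progressive Voicing Assimilation: no change — [amedeheg]
3 Medial Vowel Deletion: [amedeheg] → [amdhg]
4 Final Devoicing: [amdhg] → [amdhk]

[amdhk]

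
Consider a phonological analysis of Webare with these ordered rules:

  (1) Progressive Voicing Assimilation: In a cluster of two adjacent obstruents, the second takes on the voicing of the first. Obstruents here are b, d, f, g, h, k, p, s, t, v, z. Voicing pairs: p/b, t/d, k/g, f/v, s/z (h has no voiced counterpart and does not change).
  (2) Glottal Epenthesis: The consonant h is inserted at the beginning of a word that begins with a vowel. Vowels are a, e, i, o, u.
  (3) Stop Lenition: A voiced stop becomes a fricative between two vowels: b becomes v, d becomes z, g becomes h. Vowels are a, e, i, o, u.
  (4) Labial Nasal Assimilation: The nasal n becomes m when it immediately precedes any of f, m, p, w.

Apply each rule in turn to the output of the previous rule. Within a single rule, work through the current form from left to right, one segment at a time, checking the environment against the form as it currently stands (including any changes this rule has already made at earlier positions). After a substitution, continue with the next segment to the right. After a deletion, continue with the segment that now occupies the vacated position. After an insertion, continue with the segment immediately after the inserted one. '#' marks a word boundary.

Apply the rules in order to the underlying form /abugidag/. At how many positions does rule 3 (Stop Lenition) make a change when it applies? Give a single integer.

(1) Progressive Voicing Assimilation: no change — [abugidag]
(2) Glottal Epenthesis: [abugidag] → [habugidag]
(3) Stop Lenition: [habugidag] → [havuhizag]
(4) Labial Nasal Assimilation: no change — [havuhizag]
Rule 3 changed 3 position(s).

3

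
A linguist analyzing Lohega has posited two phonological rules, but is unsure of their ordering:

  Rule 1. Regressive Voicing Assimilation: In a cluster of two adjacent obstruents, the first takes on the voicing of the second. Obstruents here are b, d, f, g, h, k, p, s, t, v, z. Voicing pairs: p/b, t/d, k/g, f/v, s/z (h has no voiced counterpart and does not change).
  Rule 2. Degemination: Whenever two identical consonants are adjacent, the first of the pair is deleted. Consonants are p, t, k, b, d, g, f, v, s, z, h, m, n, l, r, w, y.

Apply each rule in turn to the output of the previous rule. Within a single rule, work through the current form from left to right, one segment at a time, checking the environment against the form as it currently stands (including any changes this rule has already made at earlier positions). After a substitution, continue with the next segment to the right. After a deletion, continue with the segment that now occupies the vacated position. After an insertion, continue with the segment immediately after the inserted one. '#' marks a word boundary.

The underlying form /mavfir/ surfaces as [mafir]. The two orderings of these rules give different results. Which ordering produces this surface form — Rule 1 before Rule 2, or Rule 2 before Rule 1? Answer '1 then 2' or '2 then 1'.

Order 1 then 2:
  1 Regressive Voicing Assimilation: [mavfir] → [maffir]
  2 Degemination: [maffir] → [mafir]
  result: [mafir]
Order 2 then 1:
  2 Degemination: no change — [mavfir]
  1 Regressive Voicing Assimilation: [mavfir] → [maffir]
  result: [maffir]

1 then 2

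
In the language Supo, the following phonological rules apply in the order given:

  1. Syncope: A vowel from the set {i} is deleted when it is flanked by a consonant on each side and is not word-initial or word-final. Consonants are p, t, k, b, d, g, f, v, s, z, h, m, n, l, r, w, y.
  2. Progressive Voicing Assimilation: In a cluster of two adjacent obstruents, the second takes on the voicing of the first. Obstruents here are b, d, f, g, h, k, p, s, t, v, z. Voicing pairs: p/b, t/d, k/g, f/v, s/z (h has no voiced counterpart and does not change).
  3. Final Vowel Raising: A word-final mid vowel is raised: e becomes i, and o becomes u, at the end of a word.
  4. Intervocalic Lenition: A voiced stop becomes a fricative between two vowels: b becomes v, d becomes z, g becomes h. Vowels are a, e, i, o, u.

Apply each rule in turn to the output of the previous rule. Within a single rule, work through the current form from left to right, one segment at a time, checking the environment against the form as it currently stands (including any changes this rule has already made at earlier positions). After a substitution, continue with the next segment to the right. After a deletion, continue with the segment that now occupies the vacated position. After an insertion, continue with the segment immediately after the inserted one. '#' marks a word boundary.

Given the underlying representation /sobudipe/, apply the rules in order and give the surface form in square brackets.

1 Syncope: [sobudipe] → [sobudpe]
2 Progressive Voicing Assimilation: [sobudpe] → [sobudbe]
3 Final Vowel Raising: [sobudbe] → [sobudbi]
4 Intervocalic Lenition: [sobudbi] → [sovudbi]

[sovudbi]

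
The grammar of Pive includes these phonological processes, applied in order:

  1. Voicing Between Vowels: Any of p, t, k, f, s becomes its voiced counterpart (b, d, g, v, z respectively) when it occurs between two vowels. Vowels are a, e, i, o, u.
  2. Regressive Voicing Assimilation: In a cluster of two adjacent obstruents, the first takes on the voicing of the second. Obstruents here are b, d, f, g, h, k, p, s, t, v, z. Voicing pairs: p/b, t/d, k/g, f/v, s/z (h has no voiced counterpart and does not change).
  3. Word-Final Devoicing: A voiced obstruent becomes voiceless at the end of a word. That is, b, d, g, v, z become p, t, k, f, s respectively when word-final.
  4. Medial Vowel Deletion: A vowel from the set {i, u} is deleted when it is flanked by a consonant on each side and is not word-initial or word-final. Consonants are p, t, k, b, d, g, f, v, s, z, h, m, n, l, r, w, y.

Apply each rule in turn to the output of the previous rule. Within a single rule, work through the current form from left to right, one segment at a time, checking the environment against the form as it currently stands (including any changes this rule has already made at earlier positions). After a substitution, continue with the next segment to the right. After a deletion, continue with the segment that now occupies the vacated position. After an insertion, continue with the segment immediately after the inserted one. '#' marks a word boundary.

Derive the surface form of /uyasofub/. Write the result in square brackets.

[uyazovp]

1 Voicing Between Vowels: [uyasofub] → [uyazovub]
2 Regressive Voicing Assimilation: no change — [uyazovub]
3 Word-Final Devoicing: [uyazovub] → [uyazovup]
4 Medial Vowel Deletion: [uyazovup] → [uyazovp]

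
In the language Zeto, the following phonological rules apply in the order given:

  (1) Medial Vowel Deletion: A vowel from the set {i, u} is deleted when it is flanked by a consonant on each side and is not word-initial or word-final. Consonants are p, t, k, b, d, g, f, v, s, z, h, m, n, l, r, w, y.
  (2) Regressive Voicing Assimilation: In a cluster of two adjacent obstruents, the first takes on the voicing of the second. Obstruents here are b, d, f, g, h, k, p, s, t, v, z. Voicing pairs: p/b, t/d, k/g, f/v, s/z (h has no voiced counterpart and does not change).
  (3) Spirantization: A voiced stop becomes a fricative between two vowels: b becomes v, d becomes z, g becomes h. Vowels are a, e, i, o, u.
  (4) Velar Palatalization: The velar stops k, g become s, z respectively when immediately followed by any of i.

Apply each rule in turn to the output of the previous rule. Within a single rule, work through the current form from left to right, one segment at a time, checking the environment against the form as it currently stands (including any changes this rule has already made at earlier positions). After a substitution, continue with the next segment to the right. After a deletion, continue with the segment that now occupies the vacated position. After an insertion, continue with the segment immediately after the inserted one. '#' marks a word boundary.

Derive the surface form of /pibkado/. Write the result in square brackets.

[bpkazo]

(1) Medial Vowel Deletion: [pibkado] → [pbkado]
(2) Regressive Voicing Assimilation: [pbkado] → [bpkado]
(3) Spirantization: [bpkado] → [bpkazo]
(4) Velar Palatalization: no change — [bpkazo]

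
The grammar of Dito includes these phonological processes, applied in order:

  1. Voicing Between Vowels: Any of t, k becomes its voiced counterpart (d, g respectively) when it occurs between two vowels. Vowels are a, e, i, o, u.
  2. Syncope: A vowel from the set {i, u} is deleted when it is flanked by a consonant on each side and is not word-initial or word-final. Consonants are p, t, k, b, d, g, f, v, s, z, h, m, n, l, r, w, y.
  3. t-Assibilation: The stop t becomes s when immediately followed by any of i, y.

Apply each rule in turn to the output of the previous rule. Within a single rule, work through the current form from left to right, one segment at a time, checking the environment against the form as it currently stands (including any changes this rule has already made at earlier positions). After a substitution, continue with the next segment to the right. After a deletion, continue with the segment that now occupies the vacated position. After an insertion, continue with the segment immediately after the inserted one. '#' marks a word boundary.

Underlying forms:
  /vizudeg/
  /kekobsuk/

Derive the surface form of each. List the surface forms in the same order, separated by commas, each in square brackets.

[vzdeg], [kegobsk]

/vizudeg/:
  1 Voicing Between Vowels: no change — [vizudeg]
  2 Syncope: [vizudeg] → [vzdeg]
  3 t-Assibilation: no change — [vzdeg]
/kekobsuk/:
  1 Voicing Between Vowels: [kekobsuk] → [kegobsuk]
  2 Syncope: [kegobsuk] → [kegobsk]
  3 t-Assibilation: no change — [kegobsk]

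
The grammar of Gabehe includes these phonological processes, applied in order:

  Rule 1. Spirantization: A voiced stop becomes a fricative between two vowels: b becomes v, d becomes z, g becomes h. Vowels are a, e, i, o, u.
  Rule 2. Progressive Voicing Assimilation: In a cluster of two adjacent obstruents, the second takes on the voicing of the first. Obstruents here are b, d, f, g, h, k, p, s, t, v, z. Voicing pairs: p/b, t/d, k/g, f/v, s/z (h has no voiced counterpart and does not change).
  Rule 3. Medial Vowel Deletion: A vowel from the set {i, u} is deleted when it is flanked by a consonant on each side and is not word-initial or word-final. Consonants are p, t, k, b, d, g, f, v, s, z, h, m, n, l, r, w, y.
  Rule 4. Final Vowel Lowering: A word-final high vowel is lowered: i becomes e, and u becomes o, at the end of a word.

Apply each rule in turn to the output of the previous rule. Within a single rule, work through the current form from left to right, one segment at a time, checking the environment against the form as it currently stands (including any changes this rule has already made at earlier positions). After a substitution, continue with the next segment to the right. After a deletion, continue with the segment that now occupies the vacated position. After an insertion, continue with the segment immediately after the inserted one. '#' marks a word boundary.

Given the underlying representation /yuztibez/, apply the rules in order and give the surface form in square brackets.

Rule 1 Spirantization: [yuztibez] → [yuztivez]
Rule 2 Progressive Voicing Assimilation: [yuztivez] → [yuzdivez]
Rule 3 Medial Vowel Deletion: [yuzdivez] → [yzdvez]
Rule 4 Final Vowel Lowering: no change — [yzdvez]

[yzdvez]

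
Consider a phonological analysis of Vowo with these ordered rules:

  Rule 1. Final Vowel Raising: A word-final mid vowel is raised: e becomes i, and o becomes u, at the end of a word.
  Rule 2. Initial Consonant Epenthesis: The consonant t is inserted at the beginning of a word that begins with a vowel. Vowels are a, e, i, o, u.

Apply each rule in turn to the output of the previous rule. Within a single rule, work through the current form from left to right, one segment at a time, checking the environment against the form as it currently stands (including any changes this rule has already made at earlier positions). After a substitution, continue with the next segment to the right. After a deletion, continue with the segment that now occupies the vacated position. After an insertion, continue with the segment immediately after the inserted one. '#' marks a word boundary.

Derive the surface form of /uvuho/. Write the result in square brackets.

Rule 1 Final Vowel Raising: [uvuho] → [uvuhu]
Rule 2 Initial Consonant Epenthesis: [uvuhu] → [tuvuhu]

[tuvuhu]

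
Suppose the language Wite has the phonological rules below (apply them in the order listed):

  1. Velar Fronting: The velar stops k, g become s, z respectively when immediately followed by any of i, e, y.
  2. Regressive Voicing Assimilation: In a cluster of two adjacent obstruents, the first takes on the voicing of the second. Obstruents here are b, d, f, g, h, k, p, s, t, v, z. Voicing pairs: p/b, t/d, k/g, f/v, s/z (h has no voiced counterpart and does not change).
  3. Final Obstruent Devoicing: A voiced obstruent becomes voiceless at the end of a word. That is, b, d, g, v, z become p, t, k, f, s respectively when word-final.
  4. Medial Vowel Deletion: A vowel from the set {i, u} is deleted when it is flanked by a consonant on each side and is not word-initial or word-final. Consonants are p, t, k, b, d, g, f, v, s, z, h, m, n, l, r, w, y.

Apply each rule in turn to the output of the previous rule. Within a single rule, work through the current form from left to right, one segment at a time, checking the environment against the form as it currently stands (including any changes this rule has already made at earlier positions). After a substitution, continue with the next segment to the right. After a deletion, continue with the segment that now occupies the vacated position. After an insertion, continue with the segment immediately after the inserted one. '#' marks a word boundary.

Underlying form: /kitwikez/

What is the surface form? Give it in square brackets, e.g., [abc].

1 Velar Fronting: [kitwikez] → [sitwisez]
2 Regressive Voicing Assimilation: no change — [sitwisez]
3 Final Obstruent Devoicing: [sitwisez] → [sitwises]
4 Medial Vowel Deletion: [sitwises] → [stwses]

[stwses]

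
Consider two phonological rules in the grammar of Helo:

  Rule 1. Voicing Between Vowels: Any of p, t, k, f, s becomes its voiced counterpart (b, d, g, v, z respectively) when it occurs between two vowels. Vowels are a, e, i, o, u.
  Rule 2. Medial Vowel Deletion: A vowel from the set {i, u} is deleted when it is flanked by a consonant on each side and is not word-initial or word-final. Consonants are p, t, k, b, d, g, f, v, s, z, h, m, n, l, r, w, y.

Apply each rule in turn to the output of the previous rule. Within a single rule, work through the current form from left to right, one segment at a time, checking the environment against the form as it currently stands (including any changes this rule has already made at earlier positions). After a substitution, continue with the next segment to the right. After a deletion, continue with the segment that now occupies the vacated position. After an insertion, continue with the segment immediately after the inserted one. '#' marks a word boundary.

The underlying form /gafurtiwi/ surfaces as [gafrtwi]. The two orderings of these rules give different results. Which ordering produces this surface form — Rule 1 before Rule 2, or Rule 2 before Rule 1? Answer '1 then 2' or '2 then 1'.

Order 1 then 2:
  1 Voicing Between Vowels: [gafurtiwi] → [gavurtiwi]
  2 Medial Vowel Deletion: [gavurtiwi] → [gavrtwi]
  result: [gavrtwi]
Order 2 then 1:
  2 Medial Vowel Deletion: [gafurtiwi] → [gafrtwi]
  1 Voicing Between Vowels: no change — [gafrtwi]
  result: [gafrtwi]

2 then 1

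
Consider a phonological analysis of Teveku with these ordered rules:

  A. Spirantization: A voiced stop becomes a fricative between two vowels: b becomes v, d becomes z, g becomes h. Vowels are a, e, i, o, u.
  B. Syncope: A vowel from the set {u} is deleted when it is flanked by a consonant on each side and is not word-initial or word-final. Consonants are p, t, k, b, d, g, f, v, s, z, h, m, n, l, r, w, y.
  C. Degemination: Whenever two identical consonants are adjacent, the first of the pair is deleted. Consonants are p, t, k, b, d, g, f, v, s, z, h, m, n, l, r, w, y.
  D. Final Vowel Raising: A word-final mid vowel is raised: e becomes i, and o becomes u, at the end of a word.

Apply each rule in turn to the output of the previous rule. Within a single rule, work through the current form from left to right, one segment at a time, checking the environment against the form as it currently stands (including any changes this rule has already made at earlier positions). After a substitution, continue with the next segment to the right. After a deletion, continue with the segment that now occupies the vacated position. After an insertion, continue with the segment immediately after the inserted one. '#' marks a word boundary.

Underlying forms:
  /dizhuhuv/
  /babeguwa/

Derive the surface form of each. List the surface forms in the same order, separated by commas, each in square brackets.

/dizhuhuv/:
  A Spirantization: no change — [dizhuhuv]
  B Syncope: [dizhuhuv] → [dizhhv]
  C Degemination: [dizhhv] → [dizhv]
  D Final Vowel Raising: no change — [dizhv]
/babeguwa/:
  A Spirantization: [babeguwa] → [bavehuwa]
  B Syncope: [bavehuwa] → [bavehwa]
  C Degemination: no change — [bavehwa]
  D Final Vowel Raising: no change — [bavehwa]

[dizhv], [bavehwa]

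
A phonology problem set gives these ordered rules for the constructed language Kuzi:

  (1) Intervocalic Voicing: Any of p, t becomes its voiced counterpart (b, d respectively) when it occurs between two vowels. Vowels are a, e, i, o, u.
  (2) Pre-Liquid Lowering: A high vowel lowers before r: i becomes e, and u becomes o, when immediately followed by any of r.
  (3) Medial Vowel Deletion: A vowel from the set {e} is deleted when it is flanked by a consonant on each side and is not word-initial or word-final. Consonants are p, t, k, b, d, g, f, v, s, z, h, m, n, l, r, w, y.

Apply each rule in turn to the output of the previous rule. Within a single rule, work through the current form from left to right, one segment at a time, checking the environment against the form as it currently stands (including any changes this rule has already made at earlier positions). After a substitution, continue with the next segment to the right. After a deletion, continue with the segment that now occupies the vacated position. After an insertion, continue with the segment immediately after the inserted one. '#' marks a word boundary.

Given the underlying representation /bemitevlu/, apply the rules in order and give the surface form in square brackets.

(1) Intervocalic Voicing: [bemitevlu] → [bemidevlu]
(2) Pre-Liquid Lowering: no change — [bemidevlu]
(3) Medial Vowel Deletion: [bemidevlu] → [bmidvlu]

[bmidvlu]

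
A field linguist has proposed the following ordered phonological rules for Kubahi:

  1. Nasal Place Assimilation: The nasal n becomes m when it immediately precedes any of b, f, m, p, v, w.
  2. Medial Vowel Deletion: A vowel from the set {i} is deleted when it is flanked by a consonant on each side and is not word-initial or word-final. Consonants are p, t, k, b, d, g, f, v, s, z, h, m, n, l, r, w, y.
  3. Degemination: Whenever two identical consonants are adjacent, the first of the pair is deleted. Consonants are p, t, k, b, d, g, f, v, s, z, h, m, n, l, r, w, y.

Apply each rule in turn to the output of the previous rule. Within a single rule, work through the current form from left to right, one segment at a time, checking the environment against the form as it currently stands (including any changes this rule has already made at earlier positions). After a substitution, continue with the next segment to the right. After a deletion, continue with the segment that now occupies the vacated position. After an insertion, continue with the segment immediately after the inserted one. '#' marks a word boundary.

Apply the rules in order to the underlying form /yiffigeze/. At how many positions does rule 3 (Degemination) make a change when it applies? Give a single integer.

1

1 Nasal Place Assimilation: no change — [yiffigeze]
2 Medial Vowel Deletion: [yiffigeze] → [yffgeze]
3 Degemination: [yffgeze] → [yfgeze]
Rule 3 changed 1 position(s).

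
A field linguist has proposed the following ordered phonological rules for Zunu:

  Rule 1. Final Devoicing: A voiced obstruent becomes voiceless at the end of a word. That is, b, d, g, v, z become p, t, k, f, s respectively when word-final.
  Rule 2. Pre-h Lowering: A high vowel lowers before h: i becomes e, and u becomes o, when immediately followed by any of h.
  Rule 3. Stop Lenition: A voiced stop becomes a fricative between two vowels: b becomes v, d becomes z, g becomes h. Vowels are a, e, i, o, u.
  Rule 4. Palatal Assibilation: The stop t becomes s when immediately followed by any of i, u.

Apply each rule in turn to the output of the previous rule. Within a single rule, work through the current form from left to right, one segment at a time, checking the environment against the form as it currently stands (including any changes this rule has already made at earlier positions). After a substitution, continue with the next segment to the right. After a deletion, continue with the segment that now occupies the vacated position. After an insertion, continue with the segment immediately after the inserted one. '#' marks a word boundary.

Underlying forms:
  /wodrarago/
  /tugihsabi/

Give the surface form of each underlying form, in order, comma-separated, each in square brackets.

[wodraraho], [suhehsavi]

/wodrarago/:
  Rule 1 Final Devoicing: no change — [wodrarago]
  Rule 2 Pre-h Lowering: no change — [wodrarago]
  Rule 3 Stop Lenition: [wodrarago] → [wodraraho]
  Rule 4 Palatal Assibilation: no change — [wodraraho]
/tugihsabi/:
  Rule 1 Final Devoicing: no change — [tugihsabi]
  Rule 2 Pre-h Lowering: [tugihsabi] → [tugehsabi]
  Rule 3 Stop Lenition: [tugehsabi] → [tuhehsavi]
  Rule 4 Palatal Assibilation: [tuhehsavi] → [suhehsavi]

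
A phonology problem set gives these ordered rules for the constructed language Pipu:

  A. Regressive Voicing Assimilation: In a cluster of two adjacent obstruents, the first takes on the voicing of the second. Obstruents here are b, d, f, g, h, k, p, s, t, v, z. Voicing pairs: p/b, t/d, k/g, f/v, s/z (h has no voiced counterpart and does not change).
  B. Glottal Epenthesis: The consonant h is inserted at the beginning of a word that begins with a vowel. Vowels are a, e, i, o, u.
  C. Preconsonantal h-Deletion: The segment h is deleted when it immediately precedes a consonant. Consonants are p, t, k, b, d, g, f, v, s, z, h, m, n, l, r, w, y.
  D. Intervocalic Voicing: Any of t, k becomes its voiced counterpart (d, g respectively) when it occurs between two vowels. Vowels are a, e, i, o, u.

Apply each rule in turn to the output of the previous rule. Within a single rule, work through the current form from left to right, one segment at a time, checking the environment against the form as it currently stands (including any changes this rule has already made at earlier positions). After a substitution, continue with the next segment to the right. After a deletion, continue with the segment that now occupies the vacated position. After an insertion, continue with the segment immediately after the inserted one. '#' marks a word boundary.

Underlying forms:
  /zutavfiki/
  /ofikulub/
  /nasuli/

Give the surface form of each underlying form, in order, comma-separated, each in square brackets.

/zutavfiki/:
  A Regressive Voicing Assimilation: [zutavfiki] → [zutaffiki]
  B Glottal Epenthesis: no change — [zutaffiki]
  C Preconsonantal h-Deletion: no change — [zutaffiki]
  D Intervocalic Voicing: [zutaffiki] → [zudaffigi]
/ofikulub/:
  A Regressive Voicing Assimilation: no change — [ofikulub]
  B Glottal Epenthesis: [ofikulub] → [hofikulub]
  C Preconsonantal h-Deletion: no change — [hofikulub]
  D Intervocalic Voicing: [hofikulub] → [hofigulub]
/nasuli/:
  A Regressive Voicing Assimilation: no change — [nasuli]
  B Glottal Epenthesis: no change — [nasuli]
  C Preconsonantal h-Deletion: no change — [nasuli]
  D Intervocalic Voicing: no change — [nasuli]

[zudaffigi], [hofigulub], [nasuli]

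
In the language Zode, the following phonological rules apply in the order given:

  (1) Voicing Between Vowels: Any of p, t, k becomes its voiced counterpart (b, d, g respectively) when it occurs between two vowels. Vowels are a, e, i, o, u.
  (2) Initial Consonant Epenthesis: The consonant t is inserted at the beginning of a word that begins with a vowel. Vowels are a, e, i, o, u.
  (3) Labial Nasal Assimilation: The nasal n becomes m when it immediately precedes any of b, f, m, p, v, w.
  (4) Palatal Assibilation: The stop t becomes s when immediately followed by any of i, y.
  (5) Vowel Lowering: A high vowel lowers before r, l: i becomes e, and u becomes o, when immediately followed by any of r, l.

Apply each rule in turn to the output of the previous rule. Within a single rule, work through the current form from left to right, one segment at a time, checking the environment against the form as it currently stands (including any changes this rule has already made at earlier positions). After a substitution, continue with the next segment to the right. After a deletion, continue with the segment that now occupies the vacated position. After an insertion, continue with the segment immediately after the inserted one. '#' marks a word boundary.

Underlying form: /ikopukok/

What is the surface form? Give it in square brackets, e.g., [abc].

(1) Voicing Between Vowels: [ikopukok] → [igobugok]
(2) Initial Consonant Epenthesis: [igobugok] → [tigobugok]
(3) Labial Nasal Assimilation: no change — [tigobugok]
(4) Palatal Assibilation: [tigobugok] → [sigobugok]
(5) Vowel Lowering: no change — [sigobugok]

[sigobugok]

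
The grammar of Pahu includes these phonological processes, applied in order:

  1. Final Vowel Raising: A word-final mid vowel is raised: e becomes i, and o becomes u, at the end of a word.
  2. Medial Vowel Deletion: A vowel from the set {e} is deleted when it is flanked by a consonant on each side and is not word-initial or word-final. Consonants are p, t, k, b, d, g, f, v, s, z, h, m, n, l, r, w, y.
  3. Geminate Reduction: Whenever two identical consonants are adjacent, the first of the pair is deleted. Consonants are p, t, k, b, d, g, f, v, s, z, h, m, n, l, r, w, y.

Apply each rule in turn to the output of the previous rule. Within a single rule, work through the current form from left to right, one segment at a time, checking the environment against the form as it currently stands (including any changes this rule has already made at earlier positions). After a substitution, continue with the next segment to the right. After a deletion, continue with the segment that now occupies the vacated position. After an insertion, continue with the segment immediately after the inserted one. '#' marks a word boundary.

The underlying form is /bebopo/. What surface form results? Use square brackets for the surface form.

1 Final Vowel Raising: [bebopo] → [bebopu]
2 Medial Vowel Deletion: [bebopu] → [bbopu]
3 Geminate Reduction: [bbopu] → [bopu]

[bopu]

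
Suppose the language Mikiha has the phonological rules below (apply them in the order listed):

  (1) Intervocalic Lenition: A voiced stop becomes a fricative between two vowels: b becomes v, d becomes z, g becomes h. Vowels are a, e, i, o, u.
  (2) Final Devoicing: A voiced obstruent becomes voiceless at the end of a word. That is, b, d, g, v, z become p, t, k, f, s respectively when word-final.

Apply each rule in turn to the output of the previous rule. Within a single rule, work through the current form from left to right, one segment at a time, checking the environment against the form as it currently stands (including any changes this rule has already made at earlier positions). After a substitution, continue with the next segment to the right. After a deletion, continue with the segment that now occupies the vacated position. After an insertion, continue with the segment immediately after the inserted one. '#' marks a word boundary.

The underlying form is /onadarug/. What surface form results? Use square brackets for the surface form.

(1) Intervocalic Lenition: [onadarug] → [onazarug]
(2) Final Devoicing: [onazarug] → [onazaruk]

[onazaruk]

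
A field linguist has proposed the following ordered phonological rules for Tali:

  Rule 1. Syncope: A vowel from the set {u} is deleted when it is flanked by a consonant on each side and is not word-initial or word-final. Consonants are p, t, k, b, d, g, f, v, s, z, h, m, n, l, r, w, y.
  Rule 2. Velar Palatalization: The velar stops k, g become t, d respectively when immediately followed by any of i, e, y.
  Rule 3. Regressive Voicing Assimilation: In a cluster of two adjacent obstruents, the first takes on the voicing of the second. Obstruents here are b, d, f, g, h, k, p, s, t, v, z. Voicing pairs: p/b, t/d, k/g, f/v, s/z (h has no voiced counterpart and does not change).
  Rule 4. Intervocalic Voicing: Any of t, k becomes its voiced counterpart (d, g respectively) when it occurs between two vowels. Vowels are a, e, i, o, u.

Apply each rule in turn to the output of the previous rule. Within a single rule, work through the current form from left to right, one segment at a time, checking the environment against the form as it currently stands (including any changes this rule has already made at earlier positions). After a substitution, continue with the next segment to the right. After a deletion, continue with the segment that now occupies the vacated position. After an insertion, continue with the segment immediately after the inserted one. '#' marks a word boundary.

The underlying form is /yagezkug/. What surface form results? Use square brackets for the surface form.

Rule 1 Syncope: [yagezkug] → [yagezkg]
Rule 2 Velar Palatalization: [yagezkg] → [yadezkg]
Rule 3 Regressive Voicing Assimilation: [yadezkg] → [yadesgg]
Rule 4 Intervocalic Voicing: no change — [yadesgg]

[yadesgg]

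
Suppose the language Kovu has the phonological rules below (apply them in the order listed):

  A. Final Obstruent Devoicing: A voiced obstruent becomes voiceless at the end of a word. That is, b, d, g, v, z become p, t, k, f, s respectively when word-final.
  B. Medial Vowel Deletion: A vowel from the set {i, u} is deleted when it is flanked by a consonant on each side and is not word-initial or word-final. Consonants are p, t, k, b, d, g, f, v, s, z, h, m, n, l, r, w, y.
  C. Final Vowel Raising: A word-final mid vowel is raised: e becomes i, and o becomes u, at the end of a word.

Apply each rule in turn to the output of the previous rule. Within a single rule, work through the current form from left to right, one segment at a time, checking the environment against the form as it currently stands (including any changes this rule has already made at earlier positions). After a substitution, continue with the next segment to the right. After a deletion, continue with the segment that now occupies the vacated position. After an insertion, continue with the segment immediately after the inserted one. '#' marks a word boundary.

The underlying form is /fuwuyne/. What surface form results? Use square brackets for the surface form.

A Final Obstruent Devoicing: no change — [fuwuyne]
B Medial Vowel Deletion: [fuwuyne] → [fwyne]
C Final Vowel Raising: [fwyne] → [fwyni]

[fwyni]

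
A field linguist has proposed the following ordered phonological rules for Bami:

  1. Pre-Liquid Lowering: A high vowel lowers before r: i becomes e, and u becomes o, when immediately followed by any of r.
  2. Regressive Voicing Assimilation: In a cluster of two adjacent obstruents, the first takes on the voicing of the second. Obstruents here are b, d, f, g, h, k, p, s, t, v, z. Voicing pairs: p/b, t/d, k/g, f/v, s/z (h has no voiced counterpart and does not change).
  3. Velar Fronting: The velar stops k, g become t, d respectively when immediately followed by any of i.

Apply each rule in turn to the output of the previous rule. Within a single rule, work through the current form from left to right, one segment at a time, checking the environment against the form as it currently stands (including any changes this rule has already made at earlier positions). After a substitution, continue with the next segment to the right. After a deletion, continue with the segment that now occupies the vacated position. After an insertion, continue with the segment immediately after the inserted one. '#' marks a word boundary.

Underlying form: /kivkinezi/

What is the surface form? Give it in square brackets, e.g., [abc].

1 Pre-Liquid Lowering: no change — [kivkinezi]
2 Regressive Voicing Assimilation: [kivkinezi] → [kifkinezi]
3 Velar Fronting: [kifkinezi] → [tiftinezi]

[tiftinezi]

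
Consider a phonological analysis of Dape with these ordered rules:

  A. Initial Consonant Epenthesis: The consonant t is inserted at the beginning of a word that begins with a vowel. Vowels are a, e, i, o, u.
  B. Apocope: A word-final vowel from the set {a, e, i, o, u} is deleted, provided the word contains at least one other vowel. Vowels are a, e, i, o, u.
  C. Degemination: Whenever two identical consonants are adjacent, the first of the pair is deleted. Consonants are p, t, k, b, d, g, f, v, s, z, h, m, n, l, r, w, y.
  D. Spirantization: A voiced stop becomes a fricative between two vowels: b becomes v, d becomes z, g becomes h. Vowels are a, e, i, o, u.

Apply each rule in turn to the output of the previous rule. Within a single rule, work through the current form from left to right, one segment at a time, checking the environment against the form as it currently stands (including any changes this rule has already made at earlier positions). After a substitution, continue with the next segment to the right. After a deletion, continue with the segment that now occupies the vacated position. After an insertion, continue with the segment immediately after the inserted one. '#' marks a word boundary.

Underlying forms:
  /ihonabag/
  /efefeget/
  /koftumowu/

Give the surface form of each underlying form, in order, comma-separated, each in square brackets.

/ihonabag/:
  A Initial Consonant Epenthesis: [ihonabag] → [tihonabag]
  B Apocope: no change — [tihonabag]
  C Degemination: no change — [tihonabag]
  D Spirantization: [tihonabag] → [tihonavag]
/efefeget/:
  A Initial Consonant Epenthesis: [efefeget] → [tefefeget]
  B Apocope: no change — [tefefeget]
  C Degemination: no change — [tefefeget]
  D Spirantization: [tefefeget] → [tefefehet]
/koftumowu/:
  A Initial Consonant Epenthesis: no change — [koftumowu]
  B Apocope: [koftumowu] → [koftumow]
  C Degemination: no change — [koftumow]
  D Spirantization: no change — [koftumow]

[tihonavag], [tefefehet], [koftumow]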